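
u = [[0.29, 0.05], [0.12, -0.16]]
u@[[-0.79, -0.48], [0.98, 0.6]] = [[-0.18, -0.11],[-0.25, -0.15]]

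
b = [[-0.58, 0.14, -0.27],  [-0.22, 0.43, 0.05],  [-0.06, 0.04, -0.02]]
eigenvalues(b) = [-0.58, 0.41, -0.0]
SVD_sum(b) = [[-0.53,  0.29,  -0.18],[-0.31,  0.17,  -0.11],[-0.06,  0.03,  -0.02]] + [[-0.05, -0.15, -0.09], [0.09, 0.26, 0.16], [0.0, 0.00, 0.00]] + [[-0.00, -0.00, 0.0], [-0.00, -0.0, 0.0], [0.00, 0.00, -0.0]]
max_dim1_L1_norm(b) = 0.99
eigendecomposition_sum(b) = [[-0.57, 0.09, -0.28],  [-0.12, 0.02, -0.06],  [-0.05, 0.01, -0.03]] + [[-0.01, 0.05, 0.01],[-0.10, 0.41, 0.11],[-0.01, 0.03, 0.01]] + [[-0.00, -0.0, 0.00], [-0.0, -0.00, 0.0], [0.0, 0.00, -0.0]]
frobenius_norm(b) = 0.82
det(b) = 0.00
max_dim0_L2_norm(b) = 0.62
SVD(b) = [[-0.86, 0.51, -0.08], [-0.51, -0.86, -0.07], [-0.1, -0.02, 0.99]] @ diag([0.7329179769318811, 0.36486631628446464, 0.0019520069374428669]) @ [[0.84, -0.47, 0.28],[-0.29, -0.82, -0.49],[0.46, 0.33, -0.82]]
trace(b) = -0.17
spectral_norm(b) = 0.73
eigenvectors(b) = [[0.97,-0.12,-0.46], [0.21,-0.99,-0.33], [0.09,-0.08,0.82]]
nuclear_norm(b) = 1.10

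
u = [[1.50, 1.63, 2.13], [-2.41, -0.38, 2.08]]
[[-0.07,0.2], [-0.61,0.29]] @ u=[[-0.59, -0.19, 0.27], [-1.61, -1.1, -0.7]]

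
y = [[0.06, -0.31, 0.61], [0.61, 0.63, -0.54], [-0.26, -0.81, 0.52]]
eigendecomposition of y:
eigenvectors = [[(-0.66+0j), -0.66-0.00j, -0.46+0.00j], [(0.26+0.31j), (0.26-0.31j), 0.68+0.00j], [(-0.59-0.23j), -0.59+0.23j, (0.57+0j)]]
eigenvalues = [(0.72+0.35j), (0.72-0.35j), (-0.24+0j)]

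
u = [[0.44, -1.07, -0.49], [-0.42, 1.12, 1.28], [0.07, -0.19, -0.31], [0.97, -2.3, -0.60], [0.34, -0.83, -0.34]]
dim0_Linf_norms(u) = [0.97, 2.3, 1.28]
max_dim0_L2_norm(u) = 2.9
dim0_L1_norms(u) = [2.24, 5.51, 3.02]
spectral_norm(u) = 3.40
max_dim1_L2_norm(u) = 2.57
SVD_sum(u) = [[0.44, -1.07, -0.50],[-0.56, 1.36, 0.64],[0.11, -0.26, -0.12],[0.88, -2.15, -1.01],[0.33, -0.81, -0.38]] + [[0.00,-0.00,0.01], [0.14,-0.24,0.64], [-0.04,0.07,-0.19], [0.09,-0.16,0.41], [0.01,-0.02,0.04]] + [[0.00, 0.00, -0.0], [0.0, 0.00, -0.0], [0.00, 0.0, -0.0], [0.00, 0.0, -0.0], [-0.00, -0.00, 0.00]]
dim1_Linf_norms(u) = [1.07, 1.28, 0.31, 2.3, 0.83]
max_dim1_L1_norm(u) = 3.87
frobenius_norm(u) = 3.51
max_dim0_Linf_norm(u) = 2.3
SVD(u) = [[-0.37, 0.01, -0.04], [0.47, 0.82, -0.11], [-0.09, -0.24, -0.71], [-0.74, 0.52, -0.22], [-0.28, 0.05, 0.66]] @ diag([3.400910940880442, 0.8542157432095773, 0.004498472254051551]) @ [[-0.35, 0.85, 0.40],[0.20, -0.35, 0.92],[-0.92, -0.4, 0.05]]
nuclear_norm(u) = 4.26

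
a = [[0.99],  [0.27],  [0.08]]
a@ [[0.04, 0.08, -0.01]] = [[0.04,0.08,-0.01], [0.01,0.02,-0.0], [0.0,0.01,-0.0]]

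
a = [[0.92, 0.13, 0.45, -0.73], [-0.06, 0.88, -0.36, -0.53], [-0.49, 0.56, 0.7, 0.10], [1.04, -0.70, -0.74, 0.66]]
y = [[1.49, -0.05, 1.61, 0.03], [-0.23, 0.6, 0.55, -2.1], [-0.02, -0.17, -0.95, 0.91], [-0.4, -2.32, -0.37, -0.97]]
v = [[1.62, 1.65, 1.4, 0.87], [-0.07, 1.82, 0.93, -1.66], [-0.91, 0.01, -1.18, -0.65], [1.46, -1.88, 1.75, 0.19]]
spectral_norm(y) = 2.69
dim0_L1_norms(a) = [2.51, 2.27, 2.25, 2.02]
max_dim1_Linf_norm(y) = 2.32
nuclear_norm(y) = 7.67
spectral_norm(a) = 1.90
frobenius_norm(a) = 2.53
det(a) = 1.05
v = a @ y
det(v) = 5.00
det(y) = 4.81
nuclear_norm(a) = 4.59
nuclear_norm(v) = 8.83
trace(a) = 3.16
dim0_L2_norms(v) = [2.36, 3.09, 2.7, 1.99]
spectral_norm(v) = 3.59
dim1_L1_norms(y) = [3.18, 3.48, 2.05, 4.06]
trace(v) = 2.45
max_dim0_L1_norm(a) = 2.51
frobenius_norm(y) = 4.28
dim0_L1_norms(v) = [4.06, 5.36, 5.26, 3.37]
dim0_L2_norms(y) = [1.56, 2.4, 1.98, 2.49]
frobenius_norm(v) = 5.14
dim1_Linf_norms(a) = [0.92, 0.88, 0.7, 1.04]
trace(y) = 0.17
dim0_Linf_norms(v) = [1.62, 1.88, 1.75, 1.66]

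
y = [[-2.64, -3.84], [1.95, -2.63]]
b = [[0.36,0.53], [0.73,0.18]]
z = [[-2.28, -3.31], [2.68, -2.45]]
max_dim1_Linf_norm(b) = 0.73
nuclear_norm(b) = 1.27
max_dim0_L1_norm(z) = 5.76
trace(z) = -4.73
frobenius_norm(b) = 0.99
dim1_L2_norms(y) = [4.66, 3.27]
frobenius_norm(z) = 5.42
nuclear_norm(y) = 7.83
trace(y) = -5.27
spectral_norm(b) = 0.92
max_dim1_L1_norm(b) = 0.91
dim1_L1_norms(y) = [6.48, 4.58]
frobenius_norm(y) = 5.70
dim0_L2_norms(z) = [3.52, 4.12]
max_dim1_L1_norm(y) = 6.48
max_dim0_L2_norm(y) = 4.65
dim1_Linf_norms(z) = [3.31, 2.68]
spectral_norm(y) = 4.86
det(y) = 14.43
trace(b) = 0.54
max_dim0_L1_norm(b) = 1.09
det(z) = 14.46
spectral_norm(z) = 4.14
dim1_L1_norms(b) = [0.89, 0.91]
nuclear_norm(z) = 7.63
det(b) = -0.32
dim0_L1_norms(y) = [4.59, 6.47]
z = y + b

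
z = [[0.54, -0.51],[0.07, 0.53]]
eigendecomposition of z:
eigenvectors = [[0.94+0.00j, (0.94-0j)],[(0.01-0.35j), (0.01+0.35j)]]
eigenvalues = [(0.54+0.19j), (0.54-0.19j)]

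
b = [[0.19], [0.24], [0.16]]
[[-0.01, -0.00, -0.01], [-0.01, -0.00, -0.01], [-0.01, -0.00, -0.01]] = b @[[-0.06, -0.02, -0.04]]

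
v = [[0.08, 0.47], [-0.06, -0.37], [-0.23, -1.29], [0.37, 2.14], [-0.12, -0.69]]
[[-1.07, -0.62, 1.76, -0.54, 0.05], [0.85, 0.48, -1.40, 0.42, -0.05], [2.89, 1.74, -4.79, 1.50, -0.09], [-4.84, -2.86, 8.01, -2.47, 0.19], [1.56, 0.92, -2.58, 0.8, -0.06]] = v @ [[4.22,  -2.93,  -4.97,  -1.88,  -3.01], [-2.99,  -0.83,  4.60,  -0.83,  0.61]]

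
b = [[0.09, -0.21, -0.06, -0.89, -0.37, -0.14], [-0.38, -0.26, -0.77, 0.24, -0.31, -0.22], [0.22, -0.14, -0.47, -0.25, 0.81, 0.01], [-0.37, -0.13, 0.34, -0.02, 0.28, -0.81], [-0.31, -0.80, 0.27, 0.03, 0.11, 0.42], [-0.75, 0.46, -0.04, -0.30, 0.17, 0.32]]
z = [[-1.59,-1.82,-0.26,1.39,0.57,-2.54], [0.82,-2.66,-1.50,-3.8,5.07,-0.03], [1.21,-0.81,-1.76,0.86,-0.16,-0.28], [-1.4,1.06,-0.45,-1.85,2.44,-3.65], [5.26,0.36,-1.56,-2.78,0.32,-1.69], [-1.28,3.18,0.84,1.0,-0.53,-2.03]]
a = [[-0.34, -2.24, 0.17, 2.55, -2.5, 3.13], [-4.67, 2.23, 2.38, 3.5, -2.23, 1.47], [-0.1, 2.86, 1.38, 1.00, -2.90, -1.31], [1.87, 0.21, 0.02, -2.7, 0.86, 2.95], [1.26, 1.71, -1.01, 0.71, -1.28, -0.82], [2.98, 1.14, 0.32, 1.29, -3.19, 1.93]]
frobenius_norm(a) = 12.46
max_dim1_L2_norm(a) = 7.2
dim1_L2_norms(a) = [5.26, 7.2, 4.61, 4.5, 2.89, 5.08]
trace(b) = -0.23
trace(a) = 1.22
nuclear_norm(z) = 25.53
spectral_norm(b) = 1.01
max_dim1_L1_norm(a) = 16.48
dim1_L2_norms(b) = [1.0, 1.0, 1.0, 1.0, 1.0, 1.0]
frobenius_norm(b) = 2.45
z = b @ a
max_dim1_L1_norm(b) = 2.18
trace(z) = -9.57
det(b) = -1.01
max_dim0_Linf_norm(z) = 5.26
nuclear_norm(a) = 25.51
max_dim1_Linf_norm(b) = 0.89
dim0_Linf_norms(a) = [4.67, 2.86, 2.38, 3.5, 3.19, 3.13]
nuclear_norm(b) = 6.01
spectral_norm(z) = 8.61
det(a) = -728.59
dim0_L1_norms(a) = [11.22, 10.39, 5.28, 11.75, 12.96, 11.61]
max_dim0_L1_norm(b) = 2.12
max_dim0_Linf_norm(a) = 4.67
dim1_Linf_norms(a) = [3.13, 4.67, 2.9, 2.95, 1.71, 3.19]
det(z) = 731.89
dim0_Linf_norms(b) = [0.75, 0.8, 0.77, 0.89, 0.81, 0.81]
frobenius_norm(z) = 12.47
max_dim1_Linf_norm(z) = 5.26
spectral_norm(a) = 8.60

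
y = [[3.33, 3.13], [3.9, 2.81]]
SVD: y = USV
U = [[-0.69, -0.72], [-0.72, 0.69]]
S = [6.62, 0.43]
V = [[-0.77, -0.63],  [0.63, -0.77]]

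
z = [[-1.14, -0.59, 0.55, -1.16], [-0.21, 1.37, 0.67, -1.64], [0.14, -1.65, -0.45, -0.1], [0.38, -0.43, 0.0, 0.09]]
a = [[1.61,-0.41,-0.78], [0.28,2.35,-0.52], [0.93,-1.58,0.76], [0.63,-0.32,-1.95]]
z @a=[[-2.22, -1.42, 3.88], [-0.36, 2.77, 3.16], [-0.72, -3.19, 0.60], [0.55, -1.20, -0.25]]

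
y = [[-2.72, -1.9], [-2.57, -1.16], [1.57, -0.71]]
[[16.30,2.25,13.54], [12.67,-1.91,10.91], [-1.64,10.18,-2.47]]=y @ [[-2.99, 3.61, -2.91], [-4.30, -6.35, -2.96]]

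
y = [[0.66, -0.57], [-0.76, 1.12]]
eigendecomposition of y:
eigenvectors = [[-0.77, 0.52], [-0.63, -0.85]]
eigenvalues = [0.19, 1.59]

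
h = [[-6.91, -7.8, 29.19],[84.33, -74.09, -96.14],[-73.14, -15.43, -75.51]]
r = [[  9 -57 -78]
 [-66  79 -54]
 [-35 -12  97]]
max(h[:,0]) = 84.33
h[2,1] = -15.43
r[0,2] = -78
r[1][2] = -54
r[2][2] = 97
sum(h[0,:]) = 14.48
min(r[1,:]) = -66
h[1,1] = -74.09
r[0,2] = -78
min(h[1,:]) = -96.14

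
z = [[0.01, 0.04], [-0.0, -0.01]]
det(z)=-0.000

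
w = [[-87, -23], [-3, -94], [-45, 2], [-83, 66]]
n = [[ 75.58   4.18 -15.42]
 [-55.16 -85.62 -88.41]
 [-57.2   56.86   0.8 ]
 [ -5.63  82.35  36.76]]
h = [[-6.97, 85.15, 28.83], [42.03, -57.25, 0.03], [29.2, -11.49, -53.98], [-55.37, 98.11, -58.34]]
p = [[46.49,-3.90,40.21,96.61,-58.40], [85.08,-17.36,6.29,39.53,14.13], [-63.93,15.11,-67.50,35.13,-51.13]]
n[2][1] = 56.86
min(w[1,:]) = -94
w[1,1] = -94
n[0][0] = 75.58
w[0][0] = -87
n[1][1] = -85.62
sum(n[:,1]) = 57.769999999999996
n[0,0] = 75.58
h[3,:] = [-55.37, 98.11, -58.34]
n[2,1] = 56.86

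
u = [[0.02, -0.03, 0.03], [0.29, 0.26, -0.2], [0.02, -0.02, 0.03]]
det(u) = 0.00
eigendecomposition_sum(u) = [[-0.05, -0.04, 0.03], [0.34, 0.27, -0.21], [-0.04, -0.03, 0.02]] + [[0.07, 0.01, -0.0], [-0.04, -0.01, 0.0], [0.06, 0.01, -0.00]] + [[0.00, 0.00, -0.00], [-0.01, -0.0, 0.01], [-0.01, -0.0, 0.01]]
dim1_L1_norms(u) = [0.08, 0.75, 0.07]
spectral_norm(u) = 0.44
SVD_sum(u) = [[-0.01,-0.01,0.01], [0.29,0.26,-0.2], [-0.01,-0.01,0.01]] + [[0.03, -0.02, 0.02],[0.00, -0.00, 0.00],[0.03, -0.02, 0.02]] + [[0.0, -0.0, -0.00], [0.0, -0.0, -0.00], [-0.00, 0.00, 0.00]]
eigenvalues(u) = [0.24, 0.06, 0.01]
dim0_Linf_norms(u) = [0.29, 0.26, 0.2]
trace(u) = 0.31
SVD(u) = [[0.04,0.74,-0.67], [-1.00,0.05,-0.01], [0.03,0.67,0.74]] @ diag([0.438399945403311, 0.05814348020606932, 0.004982326755675354]) @ [[-0.66, -0.60, 0.46],[0.74, -0.39, 0.55],[-0.15, 0.70, 0.69]]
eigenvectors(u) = [[-0.15, 0.68, -0.10], [0.98, -0.37, 0.68], [-0.11, 0.63, 0.72]]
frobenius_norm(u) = 0.44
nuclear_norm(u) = 0.50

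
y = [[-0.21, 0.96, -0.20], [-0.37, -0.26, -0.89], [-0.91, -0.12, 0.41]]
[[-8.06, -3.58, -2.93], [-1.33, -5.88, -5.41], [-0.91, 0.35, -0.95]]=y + [[-7.85, -4.54, -2.73], [-0.96, -5.62, -4.52], [0.00, 0.47, -1.36]]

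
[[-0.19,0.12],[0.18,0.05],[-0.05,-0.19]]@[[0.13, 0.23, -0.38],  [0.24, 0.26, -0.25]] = [[0.0, -0.01, 0.04], [0.04, 0.05, -0.08], [-0.05, -0.06, 0.07]]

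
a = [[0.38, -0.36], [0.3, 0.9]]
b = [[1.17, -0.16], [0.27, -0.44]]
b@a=[[0.40, -0.57], [-0.03, -0.49]]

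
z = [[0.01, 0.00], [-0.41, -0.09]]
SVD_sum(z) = [[0.01,0.00], [-0.41,-0.09]] + [[0.00, -0.0],[0.00, -0.0]]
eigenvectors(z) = [[0.0, 0.24], [1.0, -0.97]]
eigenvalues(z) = [-0.09, 0.01]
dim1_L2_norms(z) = [0.01, 0.42]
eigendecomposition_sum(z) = [[-0.00, -0.00], [-0.37, -0.09]] + [[0.01,0.00], [-0.04,0.0]]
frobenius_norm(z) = 0.42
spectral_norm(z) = 0.42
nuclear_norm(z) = 0.42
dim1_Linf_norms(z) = [0.01, 0.41]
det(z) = -0.00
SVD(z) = [[-0.02, 1.00], [1.00, 0.02]] @ diag([0.41987546420214616, 0.0021434927180377095]) @ [[-0.98,  -0.21], [0.21,  -0.98]]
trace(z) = -0.08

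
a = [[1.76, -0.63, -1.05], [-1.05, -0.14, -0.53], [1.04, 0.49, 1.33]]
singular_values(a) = [2.31, 1.94, 0.0]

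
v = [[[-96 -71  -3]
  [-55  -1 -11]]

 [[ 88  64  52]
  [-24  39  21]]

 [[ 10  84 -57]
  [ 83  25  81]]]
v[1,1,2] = 21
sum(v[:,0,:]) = 71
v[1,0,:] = [88, 64, 52]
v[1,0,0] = 88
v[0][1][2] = -11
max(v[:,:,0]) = 88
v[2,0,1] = 84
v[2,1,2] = 81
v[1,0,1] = 64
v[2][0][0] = 10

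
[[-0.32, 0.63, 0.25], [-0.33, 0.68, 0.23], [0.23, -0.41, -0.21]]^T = [[-0.32, -0.33, 0.23], [0.63, 0.68, -0.41], [0.25, 0.23, -0.21]]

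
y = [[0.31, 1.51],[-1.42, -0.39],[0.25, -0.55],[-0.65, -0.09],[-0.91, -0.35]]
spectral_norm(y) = 2.11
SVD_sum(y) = [[0.93,  0.74], [-1.05,  -0.85], [-0.12,  -0.09], [-0.44,  -0.35], [-0.72,  -0.58]] + [[-0.62, 0.77],[-0.37, 0.46],[0.37, -0.46],[-0.21, 0.26],[-0.19, 0.23]]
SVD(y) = [[-0.56,-0.72],[0.64,-0.43],[0.07,0.43],[0.27,-0.25],[0.44,-0.22]] @ diag([2.1065577217454576, 1.361364963907396]) @ [[-0.78, -0.63], [0.63, -0.78]]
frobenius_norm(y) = 2.51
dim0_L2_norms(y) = [1.85, 1.69]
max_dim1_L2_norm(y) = 1.54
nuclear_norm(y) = 3.47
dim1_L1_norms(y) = [1.82, 1.81, 0.8, 0.74, 1.26]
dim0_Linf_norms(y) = [1.42, 1.51]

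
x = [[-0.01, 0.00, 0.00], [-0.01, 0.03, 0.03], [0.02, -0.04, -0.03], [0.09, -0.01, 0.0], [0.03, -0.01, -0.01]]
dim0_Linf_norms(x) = [0.09, 0.04, 0.03]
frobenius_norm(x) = 0.12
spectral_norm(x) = 0.10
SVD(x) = [[-0.09,-0.06,-0.13], [-0.24,0.6,-0.56], [0.36,-0.65,-0.61], [0.84,0.46,-0.12], [0.32,-0.03,0.54]] @ diag([0.10332125800252534, 0.05914587555681522, 0.0051461684186709265]) @ [[0.92, -0.32, -0.21],  [0.38, 0.67, 0.64],  [0.07, 0.67, -0.74]]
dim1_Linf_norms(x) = [0.01, 0.03, 0.04, 0.09, 0.03]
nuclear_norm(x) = 0.17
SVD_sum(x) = [[-0.01, 0.00, 0.00], [-0.02, 0.01, 0.01], [0.03, -0.01, -0.01], [0.08, -0.03, -0.02], [0.03, -0.01, -0.01]] + [[-0.0, -0.0, -0.0], [0.01, 0.02, 0.02], [-0.01, -0.03, -0.02], [0.01, 0.02, 0.02], [-0.00, -0.0, -0.00]] + [[-0.00, -0.0, 0.0], [-0.0, -0.00, 0.0], [-0.00, -0.0, 0.00], [-0.00, -0.0, 0.0], [0.0, 0.0, -0.00]]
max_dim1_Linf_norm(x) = 0.09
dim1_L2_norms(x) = [0.01, 0.04, 0.05, 0.09, 0.03]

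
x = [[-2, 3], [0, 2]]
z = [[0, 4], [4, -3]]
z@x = [[0, 8], [-8, 6]]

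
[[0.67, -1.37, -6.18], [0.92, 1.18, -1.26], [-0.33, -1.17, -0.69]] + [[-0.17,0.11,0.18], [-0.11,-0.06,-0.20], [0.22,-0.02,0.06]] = [[0.5, -1.26, -6.00], [0.81, 1.12, -1.46], [-0.11, -1.19, -0.63]]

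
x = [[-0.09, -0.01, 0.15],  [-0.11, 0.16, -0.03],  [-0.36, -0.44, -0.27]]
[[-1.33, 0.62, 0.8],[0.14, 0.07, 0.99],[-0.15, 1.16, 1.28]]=x@[[3.26, -3.18, -6.79], [1.83, -1.36, 1.8], [-6.77, 2.16, 1.39]]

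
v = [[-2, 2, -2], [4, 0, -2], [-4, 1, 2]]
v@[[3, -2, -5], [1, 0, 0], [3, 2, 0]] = [[-10, 0, 10], [6, -12, -20], [-5, 12, 20]]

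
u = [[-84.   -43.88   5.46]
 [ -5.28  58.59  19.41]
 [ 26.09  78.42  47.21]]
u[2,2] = 47.21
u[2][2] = 47.21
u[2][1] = 78.42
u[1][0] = -5.28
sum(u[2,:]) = 151.72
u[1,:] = [-5.28, 58.59, 19.41]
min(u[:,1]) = -43.88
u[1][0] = -5.28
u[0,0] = -84.0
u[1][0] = -5.28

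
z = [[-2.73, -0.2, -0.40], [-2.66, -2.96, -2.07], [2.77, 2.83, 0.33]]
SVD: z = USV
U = [[-0.36, 0.91, 0.23], [-0.70, -0.42, 0.58], [0.62, 0.05, 0.78]]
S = [6.25, 1.79, 1.13]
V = [[0.73, 0.62, 0.29], [-0.69, 0.67, 0.29], [0.01, 0.41, -0.91]]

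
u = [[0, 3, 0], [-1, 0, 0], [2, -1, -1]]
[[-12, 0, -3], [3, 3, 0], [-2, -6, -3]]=u @ [[-3, -3, 0], [-4, 0, -1], [0, 0, 4]]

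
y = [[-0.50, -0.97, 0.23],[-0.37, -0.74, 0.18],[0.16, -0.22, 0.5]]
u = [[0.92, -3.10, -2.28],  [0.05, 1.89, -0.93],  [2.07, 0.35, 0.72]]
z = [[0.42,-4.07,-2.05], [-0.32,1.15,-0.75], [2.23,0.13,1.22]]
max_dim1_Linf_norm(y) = 0.97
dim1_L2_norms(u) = [3.96, 2.11, 2.22]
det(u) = 16.51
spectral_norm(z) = 4.66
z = u + y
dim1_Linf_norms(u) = [3.1, 1.89, 2.07]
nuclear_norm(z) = 8.20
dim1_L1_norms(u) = [6.3, 2.87, 3.14]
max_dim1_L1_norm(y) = 1.7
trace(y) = -0.74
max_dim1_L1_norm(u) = 6.3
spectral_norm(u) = 4.10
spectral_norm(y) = 1.42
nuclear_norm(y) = 1.94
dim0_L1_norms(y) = [1.03, 1.93, 0.91]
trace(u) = 3.53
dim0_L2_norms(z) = [2.29, 4.23, 2.5]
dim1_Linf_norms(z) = [4.07, 1.15, 2.23]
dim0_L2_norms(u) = [2.27, 3.65, 2.57]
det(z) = 11.19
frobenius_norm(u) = 5.00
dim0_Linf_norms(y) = [0.5, 0.97, 0.5]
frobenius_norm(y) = 1.51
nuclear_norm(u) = 8.13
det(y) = 0.00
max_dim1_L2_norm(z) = 4.58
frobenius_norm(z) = 5.42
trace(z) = 2.79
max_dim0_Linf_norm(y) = 0.97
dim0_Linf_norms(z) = [2.23, 4.07, 2.05]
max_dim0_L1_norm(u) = 5.34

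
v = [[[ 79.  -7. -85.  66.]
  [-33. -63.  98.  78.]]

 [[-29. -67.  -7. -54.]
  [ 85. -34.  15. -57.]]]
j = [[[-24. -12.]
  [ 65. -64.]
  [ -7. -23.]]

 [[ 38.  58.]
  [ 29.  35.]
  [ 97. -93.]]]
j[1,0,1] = 58.0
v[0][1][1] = -63.0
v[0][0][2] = -85.0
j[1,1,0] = 29.0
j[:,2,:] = [[-7.0, -23.0], [97.0, -93.0]]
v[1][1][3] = -57.0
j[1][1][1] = 35.0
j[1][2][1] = -93.0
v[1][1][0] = 85.0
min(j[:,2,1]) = -93.0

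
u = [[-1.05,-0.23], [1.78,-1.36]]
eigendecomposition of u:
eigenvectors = [[0.08+0.33j, (0.08-0.33j)],[0.94+0.00j, (0.94-0j)]]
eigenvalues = [(-1.2+0.62j), (-1.2-0.62j)]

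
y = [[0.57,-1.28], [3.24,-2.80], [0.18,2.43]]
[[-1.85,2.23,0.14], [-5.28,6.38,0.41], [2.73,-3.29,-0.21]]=y@ [[-0.62,0.75,0.05], [1.17,-1.41,-0.09]]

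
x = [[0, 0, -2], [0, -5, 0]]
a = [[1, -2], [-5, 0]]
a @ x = [[0, 10, -2], [0, 0, 10]]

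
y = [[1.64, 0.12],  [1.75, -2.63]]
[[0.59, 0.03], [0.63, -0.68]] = y @ [[0.36,0.00], [0.00,0.26]]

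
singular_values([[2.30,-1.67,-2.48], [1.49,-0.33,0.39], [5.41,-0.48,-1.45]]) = [6.59, 2.12, 0.59]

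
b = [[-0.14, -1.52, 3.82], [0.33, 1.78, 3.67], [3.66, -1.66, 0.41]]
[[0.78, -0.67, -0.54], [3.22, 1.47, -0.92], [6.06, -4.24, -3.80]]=b@[[1.83, -0.82, -1.01], [0.50, 0.77, 0.02], [0.47, 0.1, -0.17]]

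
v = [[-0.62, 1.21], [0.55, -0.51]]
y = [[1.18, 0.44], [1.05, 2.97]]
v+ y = [[0.56,  1.65], [1.6,  2.46]]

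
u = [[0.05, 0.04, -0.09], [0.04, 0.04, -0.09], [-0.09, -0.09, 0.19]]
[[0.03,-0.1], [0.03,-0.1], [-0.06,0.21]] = u@[[0.64, -0.17], [0.32, -0.14], [0.14, 0.95]]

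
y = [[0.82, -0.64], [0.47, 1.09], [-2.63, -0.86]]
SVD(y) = [[-0.19,0.71], [-0.28,-0.70], [0.94,-0.06]] @ diag([2.9353017450083274, 1.2375393592735016]) @ [[-0.94, -0.34], [0.34, -0.94]]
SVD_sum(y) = [[0.52,0.19], [0.76,0.27], [-2.6,-0.93]] + [[0.3,-0.83], [-0.29,0.82], [-0.03,0.07]]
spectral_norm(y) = 2.94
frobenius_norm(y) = 3.19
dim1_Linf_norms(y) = [0.82, 1.09, 2.63]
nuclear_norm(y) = 4.17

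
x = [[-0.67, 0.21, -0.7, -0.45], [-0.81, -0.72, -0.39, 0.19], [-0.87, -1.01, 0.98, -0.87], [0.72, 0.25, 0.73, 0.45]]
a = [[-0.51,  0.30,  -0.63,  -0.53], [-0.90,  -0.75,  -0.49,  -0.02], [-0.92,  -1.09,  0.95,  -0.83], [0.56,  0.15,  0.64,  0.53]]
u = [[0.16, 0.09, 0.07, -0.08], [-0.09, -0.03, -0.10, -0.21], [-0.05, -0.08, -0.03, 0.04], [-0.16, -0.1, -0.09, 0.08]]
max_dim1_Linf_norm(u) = 0.21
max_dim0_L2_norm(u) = 0.25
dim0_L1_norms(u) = [0.46, 0.3, 0.29, 0.41]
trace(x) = 0.04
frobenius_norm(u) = 0.41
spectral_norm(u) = 0.33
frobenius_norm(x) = 2.71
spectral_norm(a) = 2.12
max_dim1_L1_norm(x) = 3.73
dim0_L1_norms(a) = [2.89, 2.29, 2.71, 1.91]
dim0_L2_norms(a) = [1.49, 1.36, 1.4, 1.12]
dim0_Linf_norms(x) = [0.87, 1.01, 0.98, 0.87]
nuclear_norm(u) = 0.63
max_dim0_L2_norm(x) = 1.54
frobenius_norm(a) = 2.70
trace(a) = 0.22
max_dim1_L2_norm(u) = 0.25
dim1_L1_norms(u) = [0.4, 0.43, 0.2, 0.43]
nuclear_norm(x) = 4.59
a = x + u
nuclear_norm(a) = 4.52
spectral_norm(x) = 2.06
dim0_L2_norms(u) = [0.25, 0.16, 0.15, 0.24]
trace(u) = 0.18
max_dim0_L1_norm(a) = 2.89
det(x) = 0.44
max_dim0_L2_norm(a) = 1.49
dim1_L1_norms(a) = [1.97, 2.16, 3.79, 1.88]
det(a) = 0.37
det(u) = -0.00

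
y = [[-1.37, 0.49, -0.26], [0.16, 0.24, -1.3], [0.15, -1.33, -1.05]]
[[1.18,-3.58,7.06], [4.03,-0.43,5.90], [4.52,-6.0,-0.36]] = y@[[-0.53,3.68,-3.15], [-0.84,3.76,3.32], [-3.32,1.48,-4.31]]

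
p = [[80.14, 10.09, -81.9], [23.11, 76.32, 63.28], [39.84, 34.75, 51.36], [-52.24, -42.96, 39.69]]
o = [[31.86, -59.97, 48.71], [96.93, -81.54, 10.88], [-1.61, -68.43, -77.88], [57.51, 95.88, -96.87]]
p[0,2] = -81.9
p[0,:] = [80.14, 10.09, -81.9]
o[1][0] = 96.93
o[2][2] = -77.88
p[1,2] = 63.28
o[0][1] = -59.97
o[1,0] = 96.93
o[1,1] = -81.54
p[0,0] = 80.14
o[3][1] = 95.88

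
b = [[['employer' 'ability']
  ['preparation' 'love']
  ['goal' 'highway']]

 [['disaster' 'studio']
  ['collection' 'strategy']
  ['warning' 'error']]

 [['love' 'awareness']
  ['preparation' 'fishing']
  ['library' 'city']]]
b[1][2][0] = 'warning'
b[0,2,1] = 'highway'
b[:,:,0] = [['employer', 'preparation', 'goal'], ['disaster', 'collection', 'warning'], ['love', 'preparation', 'library']]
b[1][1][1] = 'strategy'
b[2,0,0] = 'love'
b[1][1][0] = 'collection'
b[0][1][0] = 'preparation'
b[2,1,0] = 'preparation'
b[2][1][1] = 'fishing'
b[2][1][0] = 'preparation'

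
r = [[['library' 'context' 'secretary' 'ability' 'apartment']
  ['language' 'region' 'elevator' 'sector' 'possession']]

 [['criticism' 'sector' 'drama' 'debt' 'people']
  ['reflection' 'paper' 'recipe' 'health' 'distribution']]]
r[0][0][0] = 'library'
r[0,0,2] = 'secretary'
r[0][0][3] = 'ability'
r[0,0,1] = 'context'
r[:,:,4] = [['apartment', 'possession'], ['people', 'distribution']]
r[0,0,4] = 'apartment'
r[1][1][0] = 'reflection'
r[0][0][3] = 'ability'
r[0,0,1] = 'context'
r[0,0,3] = 'ability'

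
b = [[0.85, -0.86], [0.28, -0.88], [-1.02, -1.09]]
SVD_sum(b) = [[-0.11, -0.71], [-0.12, -0.82], [-0.19, -1.22]] + [[0.96, -0.15], [0.40, -0.06], [-0.83, 0.13]]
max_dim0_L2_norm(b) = 1.64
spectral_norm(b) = 1.65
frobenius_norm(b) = 2.13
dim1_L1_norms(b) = [1.71, 1.16, 2.11]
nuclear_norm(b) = 3.00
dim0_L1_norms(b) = [2.15, 2.83]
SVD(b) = [[-0.44, 0.72],  [-0.5, 0.30],  [-0.75, -0.63]] @ diag([1.650029197234462, 1.3493715753171163]) @ [[0.15, 0.99], [0.99, -0.15]]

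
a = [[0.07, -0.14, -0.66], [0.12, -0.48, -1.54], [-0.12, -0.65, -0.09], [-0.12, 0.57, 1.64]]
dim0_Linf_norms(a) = [0.12, 0.65, 1.64]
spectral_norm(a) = 2.49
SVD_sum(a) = [[0.05, -0.22, -0.63],[0.11, -0.54, -1.52],[0.02, -0.1, -0.28],[-0.12, 0.58, 1.64]] + [[0.02, 0.08, -0.03], [0.01, 0.06, -0.02], [-0.14, -0.55, 0.19], [-0.0, -0.01, 0.0]] + [[0.00, -0.0, 0.00], [-0.0, 0.00, -0.00], [0.00, -0.00, 0.00], [-0.0, 0.00, -0.0]]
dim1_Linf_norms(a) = [0.66, 1.54, 0.65, 1.64]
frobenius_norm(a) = 2.56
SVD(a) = [[-0.27, 0.15, -0.77], [-0.65, 0.10, 0.59], [-0.12, -0.98, -0.06], [0.70, -0.01, 0.23]] @ diag([2.4857258866156053, 0.6095436805575346, 0.0048288820069403845]) @ [[-0.07, 0.33, 0.94], [0.23, 0.92, -0.31], [-0.97, 0.20, -0.14]]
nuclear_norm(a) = 3.10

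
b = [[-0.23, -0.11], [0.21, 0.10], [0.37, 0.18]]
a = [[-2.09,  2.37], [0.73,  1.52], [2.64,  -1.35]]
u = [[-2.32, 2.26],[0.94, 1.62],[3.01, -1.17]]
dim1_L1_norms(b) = [0.34, 0.31, 0.55]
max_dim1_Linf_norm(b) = 0.37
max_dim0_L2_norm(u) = 3.91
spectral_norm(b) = 0.54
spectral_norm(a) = 4.28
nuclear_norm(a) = 6.10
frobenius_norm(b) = 0.54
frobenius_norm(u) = 4.94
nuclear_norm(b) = 0.54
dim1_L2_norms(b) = [0.25, 0.23, 0.41]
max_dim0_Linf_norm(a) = 2.64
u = a + b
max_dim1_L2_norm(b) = 0.41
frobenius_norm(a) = 4.65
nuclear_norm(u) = 6.56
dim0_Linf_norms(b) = [0.37, 0.18]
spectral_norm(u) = 4.48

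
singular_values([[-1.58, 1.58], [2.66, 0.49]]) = [3.13, 1.59]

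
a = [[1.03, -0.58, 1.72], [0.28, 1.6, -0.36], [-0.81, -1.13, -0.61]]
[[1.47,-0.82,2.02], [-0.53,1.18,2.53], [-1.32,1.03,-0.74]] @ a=[[-0.35, -4.45, 1.59],[-2.26, -0.66, -2.88],[-0.47, 3.25, -2.19]]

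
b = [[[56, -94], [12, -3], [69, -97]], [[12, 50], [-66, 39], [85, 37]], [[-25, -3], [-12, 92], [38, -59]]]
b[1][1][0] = -66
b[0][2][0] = 69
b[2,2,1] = -59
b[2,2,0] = 38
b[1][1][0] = -66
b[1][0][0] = 12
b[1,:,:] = [[12, 50], [-66, 39], [85, 37]]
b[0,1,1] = -3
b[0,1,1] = -3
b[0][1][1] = -3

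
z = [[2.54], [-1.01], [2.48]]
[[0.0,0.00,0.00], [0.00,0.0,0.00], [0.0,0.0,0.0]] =z @ [[-0.0, 0.0, 0.0]]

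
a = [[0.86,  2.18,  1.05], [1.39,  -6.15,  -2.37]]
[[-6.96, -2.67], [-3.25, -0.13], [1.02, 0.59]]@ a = [[-9.70, 1.25, -0.98],[-2.98, -6.29, -3.10],[1.70, -1.4, -0.33]]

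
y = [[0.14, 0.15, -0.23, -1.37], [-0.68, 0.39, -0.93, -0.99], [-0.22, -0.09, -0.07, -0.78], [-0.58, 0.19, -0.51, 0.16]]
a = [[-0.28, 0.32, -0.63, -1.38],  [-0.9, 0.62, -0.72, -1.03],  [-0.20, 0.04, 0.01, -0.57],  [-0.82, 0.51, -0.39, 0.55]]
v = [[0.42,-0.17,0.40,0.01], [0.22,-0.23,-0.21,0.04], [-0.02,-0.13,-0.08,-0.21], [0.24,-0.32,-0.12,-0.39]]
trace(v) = -0.28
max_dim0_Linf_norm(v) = 0.42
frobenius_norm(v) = 0.95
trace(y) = 0.62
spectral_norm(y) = 2.09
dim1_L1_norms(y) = [1.89, 2.99, 1.16, 1.44]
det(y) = 0.01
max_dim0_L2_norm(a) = 1.9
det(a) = -0.00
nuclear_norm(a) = 3.85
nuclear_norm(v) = 1.60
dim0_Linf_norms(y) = [0.68, 0.39, 0.93, 1.37]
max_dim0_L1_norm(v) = 0.9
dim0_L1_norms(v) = [0.9, 0.85, 0.81, 0.65]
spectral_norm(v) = 0.72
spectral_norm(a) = 2.30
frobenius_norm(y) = 2.40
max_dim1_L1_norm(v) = 1.07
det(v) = 0.00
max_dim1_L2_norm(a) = 1.67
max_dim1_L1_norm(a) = 3.27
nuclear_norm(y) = 3.54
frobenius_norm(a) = 2.65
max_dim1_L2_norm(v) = 0.6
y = a + v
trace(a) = 0.90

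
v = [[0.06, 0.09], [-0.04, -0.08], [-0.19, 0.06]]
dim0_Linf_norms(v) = [0.19, 0.09]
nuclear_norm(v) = 0.34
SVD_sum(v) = [[0.05, -0.01], [-0.03, 0.0], [-0.19, 0.02]] + [[0.01, 0.10],  [-0.01, -0.08],  [0.00, 0.04]]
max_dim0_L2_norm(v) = 0.2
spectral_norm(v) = 0.20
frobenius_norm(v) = 0.24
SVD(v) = [[-0.24, 0.72],[0.15, -0.63],[0.96, 0.28]] @ diag([0.2040420229073929, 0.13329235870018566]) @ [[-0.99, 0.12], [0.12, 0.99]]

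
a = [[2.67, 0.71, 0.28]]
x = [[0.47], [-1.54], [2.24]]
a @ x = [[0.79]]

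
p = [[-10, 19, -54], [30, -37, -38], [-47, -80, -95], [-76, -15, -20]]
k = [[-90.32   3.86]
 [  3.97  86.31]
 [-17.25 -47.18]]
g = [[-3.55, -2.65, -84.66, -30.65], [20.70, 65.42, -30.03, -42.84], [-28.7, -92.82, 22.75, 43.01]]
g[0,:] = [-3.55, -2.65, -84.66, -30.65]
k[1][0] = 3.97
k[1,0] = 3.97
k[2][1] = -47.18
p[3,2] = -20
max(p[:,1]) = 19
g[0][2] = -84.66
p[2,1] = -80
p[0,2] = -54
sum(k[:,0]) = -103.6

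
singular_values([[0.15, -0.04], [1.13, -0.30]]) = [1.18, 0.0]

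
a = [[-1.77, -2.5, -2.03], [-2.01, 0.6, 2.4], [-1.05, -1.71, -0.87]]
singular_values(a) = [4.37, 3.04, 0.3]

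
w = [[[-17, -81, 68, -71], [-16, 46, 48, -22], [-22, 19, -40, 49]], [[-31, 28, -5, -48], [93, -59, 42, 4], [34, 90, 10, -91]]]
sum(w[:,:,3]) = -179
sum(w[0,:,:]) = -39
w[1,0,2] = -5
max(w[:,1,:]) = 93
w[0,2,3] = 49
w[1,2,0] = 34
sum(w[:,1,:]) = 136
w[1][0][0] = -31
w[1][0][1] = 28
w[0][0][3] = -71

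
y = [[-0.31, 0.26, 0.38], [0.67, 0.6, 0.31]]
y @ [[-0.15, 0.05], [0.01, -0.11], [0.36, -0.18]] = [[0.19, -0.11], [0.02, -0.09]]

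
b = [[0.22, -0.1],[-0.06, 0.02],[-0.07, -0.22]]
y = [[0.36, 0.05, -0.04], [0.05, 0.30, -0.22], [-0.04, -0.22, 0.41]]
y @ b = [[0.08, -0.03], [0.01, 0.05], [-0.02, -0.09]]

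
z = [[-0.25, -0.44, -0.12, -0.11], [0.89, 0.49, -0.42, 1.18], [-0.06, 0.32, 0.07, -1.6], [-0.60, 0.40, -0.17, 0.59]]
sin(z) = [[-0.27, -0.44, -0.15, 0.01], [1.02, 0.36, -0.37, 0.85], [-0.00, 0.48, 0.05, -1.41], [-0.58, 0.31, -0.09, 0.33]]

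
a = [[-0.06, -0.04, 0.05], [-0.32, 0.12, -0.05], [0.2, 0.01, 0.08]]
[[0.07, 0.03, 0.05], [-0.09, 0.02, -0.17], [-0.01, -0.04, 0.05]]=a @ [[-0.15, -0.22, 0.12], [-1.01, -0.36, -0.9], [0.41, 0.07, 0.47]]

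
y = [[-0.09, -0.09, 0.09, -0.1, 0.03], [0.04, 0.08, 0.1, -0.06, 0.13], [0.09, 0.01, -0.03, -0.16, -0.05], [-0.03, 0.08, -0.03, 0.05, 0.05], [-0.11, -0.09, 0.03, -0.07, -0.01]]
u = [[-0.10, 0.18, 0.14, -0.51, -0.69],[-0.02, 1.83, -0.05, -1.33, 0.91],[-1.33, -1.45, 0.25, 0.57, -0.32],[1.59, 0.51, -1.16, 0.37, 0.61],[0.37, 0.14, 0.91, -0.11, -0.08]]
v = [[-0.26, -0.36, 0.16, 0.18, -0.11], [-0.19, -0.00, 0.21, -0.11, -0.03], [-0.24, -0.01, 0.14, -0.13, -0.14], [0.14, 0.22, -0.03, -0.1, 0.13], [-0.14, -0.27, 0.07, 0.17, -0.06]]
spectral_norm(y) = 0.25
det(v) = 0.00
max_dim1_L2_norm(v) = 0.52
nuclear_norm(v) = 1.26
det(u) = -0.55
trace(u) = 2.27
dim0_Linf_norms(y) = [0.11, 0.09, 0.1, 0.16, 0.13]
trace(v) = -0.28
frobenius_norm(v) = 0.84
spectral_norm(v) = 0.73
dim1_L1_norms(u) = [1.62, 4.14, 3.92, 4.24, 1.61]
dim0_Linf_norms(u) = [1.59, 1.83, 1.16, 1.33, 0.91]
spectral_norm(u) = 3.22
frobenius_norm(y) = 0.39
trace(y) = 0.00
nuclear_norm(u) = 7.34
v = y @ u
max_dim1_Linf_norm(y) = 0.16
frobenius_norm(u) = 4.09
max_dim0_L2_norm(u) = 2.4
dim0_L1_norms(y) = [0.36, 0.35, 0.28, 0.44, 0.27]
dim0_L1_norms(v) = [0.97, 0.86, 0.61, 0.69, 0.47]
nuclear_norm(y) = 0.73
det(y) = 0.00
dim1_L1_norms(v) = [1.07, 0.54, 0.66, 0.62, 0.71]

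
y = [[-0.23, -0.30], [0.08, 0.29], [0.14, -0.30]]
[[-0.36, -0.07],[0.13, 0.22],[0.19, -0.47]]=y@[[1.49,-1.08], [0.05,1.07]]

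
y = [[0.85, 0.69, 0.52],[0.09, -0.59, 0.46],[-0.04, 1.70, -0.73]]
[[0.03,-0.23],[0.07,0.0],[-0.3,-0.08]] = y @ [[0.5,-0.16], [-0.31,-0.08], [-0.34,-0.07]]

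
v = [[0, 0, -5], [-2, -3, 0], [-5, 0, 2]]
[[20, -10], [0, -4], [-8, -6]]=v @ [[0, 2], [0, 0], [-4, 2]]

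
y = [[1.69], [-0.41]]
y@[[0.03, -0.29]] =[[0.05, -0.49], [-0.01, 0.12]]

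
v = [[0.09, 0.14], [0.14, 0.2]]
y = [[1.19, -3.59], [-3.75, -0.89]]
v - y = [[-1.10,3.73], [3.89,1.09]]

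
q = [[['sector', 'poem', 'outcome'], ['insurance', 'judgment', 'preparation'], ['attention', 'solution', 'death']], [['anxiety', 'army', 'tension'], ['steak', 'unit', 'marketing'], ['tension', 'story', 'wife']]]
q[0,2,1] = 'solution'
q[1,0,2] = 'tension'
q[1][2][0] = 'tension'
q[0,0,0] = 'sector'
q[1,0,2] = 'tension'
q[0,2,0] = 'attention'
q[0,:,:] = [['sector', 'poem', 'outcome'], ['insurance', 'judgment', 'preparation'], ['attention', 'solution', 'death']]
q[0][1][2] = 'preparation'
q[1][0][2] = 'tension'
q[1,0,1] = 'army'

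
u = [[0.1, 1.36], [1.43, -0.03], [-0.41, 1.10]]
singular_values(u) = [1.79, 1.45]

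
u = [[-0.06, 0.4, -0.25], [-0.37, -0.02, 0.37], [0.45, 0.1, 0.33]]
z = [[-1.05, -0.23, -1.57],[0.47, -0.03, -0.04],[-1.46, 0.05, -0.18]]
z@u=[[-0.56, -0.57, -0.34],[-0.04, 0.18, -0.14],[-0.01, -0.6, 0.32]]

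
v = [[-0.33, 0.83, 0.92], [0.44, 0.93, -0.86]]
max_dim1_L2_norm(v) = 1.34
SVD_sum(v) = [[-0.29, -0.18, 0.65], [0.46, 0.29, -1.03]] + [[-0.04, 1.01, 0.27], [-0.02, 0.64, 0.17]]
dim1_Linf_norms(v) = [0.92, 0.93]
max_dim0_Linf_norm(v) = 0.93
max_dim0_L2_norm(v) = 1.26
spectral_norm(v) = 1.38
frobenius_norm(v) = 1.86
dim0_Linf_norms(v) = [0.44, 0.93, 0.92]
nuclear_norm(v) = 2.62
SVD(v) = [[-0.54, 0.84], [0.84, 0.54]] @ diag([1.3794050308285866, 1.2407827210776214]) @ [[0.4, 0.25, -0.88], [-0.03, 0.97, 0.25]]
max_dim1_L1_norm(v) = 2.23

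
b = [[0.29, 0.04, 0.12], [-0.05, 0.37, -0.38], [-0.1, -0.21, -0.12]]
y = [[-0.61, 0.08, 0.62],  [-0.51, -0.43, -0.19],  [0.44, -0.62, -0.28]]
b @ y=[[-0.14, -0.07, 0.14], [-0.33, 0.07, 0.01], [0.12, 0.16, 0.01]]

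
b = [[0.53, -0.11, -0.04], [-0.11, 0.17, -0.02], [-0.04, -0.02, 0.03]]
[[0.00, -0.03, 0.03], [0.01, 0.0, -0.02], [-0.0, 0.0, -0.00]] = b @ [[0.01,-0.07,0.04],[0.06,-0.04,-0.08],[-0.09,-0.0,-0.09]]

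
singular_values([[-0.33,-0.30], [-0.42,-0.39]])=[0.73, 0.0]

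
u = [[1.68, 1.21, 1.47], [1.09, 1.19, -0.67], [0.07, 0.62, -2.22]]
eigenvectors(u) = [[-0.82, -0.67, -0.44], [-0.57, 0.72, 0.32], [-0.08, 0.18, 0.84]]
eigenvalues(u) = [2.67, -0.0, -2.02]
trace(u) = 0.65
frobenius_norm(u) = 3.85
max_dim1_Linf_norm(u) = 2.22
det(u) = 0.00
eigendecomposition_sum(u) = [[1.63, 1.46, 0.29], [1.13, 1.01, 0.20], [0.17, 0.15, 0.03]] + [[-0.00, 0.00, -0.00], [0.0, -0.0, 0.00], [0.0, -0.0, 0.0]] + [[0.05, -0.25, 1.18], [-0.04, 0.18, -0.87], [-0.10, 0.47, -2.25]]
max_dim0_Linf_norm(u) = 2.22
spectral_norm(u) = 2.90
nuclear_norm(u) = 5.43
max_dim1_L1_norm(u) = 4.36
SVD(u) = [[-0.82,-0.35,0.45],  [-0.11,-0.68,-0.73],  [0.56,-0.65,0.52]] @ diag([2.895644743463694, 2.536422965010556, 0.0002494356441680335]) @ [[-0.51, -0.27, -0.82], [-0.54, -0.64, 0.54], [-0.67, 0.72, 0.18]]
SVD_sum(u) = [[1.2, 0.64, 1.95], [0.16, 0.09, 0.26], [-0.82, -0.44, -1.33]] + [[0.48,  0.57,  -0.48], [0.93,  1.1,  -0.93], [0.89,  1.06,  -0.89]] + [[-0.00, 0.0, 0.00], [0.00, -0.0, -0.00], [-0.00, 0.0, 0.00]]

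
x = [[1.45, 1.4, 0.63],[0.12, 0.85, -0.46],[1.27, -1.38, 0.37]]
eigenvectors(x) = [[0.43+0.00j, 0.46+0.29j, 0.46-0.29j], [(-0.28+0j), (-0.31+0.13j), (-0.31-0.13j)], [-0.86+0.00j, (0.77+0j), 0.77-0.00j]]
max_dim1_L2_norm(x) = 2.11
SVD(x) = [[-0.92,-0.31,0.24], [-0.32,0.25,-0.91], [0.22,-0.92,-0.33]] @ diag([2.1918898516266654, 2.005803227802055, 0.484223388194842]) @ [[-0.50, -0.85, -0.16], [-0.79, 0.52, -0.32], [-0.36, 0.04, 0.93]]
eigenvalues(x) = [(-0.72+0j), (1.7+0.24j), (1.7-0.24j)]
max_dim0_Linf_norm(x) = 1.45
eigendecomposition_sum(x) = [[-0.13-0.00j, (0.29+0j), (0.2-0j)], [(0.09+0j), -0.19-0.00j, (-0.13+0j)], [(0.26+0j), -0.58-0.00j, -0.40+0.00j]] + [[(0.79-0.59j), (0.55-1.41j), (0.21+0.17j)], [0.02+0.62j, 0.52+0.79j, (-0.16+0.05j)], [(0.5-1.3j), (-0.4-2.11j), (0.38+0.04j)]] + [[0.79+0.59j, (0.55+1.41j), (0.21-0.17j)],[0.02-0.62j, 0.52-0.79j, (-0.16-0.05j)],[0.50+1.30j, (-0.4+2.11j), (0.38-0.04j)]]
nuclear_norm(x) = 4.68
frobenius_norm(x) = 3.01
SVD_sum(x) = [[1.00, 1.72, 0.32], [0.35, 0.61, 0.11], [-0.24, -0.42, -0.08]] + [[0.49,-0.32,0.20], [-0.39,0.26,-0.16], [1.46,-0.96,0.6]] + [[-0.04, 0.00, 0.11], [0.16, -0.02, -0.41], [0.06, -0.01, -0.15]]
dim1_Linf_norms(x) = [1.45, 0.85, 1.38]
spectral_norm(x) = 2.19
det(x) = -2.13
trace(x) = 2.67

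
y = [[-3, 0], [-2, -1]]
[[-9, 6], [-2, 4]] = y @ [[3, -2], [-4, 0]]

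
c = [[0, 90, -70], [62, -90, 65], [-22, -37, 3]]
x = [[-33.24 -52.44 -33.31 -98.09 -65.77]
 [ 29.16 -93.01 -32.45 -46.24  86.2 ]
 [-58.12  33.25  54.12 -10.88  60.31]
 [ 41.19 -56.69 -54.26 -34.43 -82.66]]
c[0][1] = 90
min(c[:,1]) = -90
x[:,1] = [-52.44, -93.01, 33.25, -56.69]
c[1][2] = 65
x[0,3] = -98.09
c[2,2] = 3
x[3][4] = -82.66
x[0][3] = -98.09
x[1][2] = -32.45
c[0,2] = -70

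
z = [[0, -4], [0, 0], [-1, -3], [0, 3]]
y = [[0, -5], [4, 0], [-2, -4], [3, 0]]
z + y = [[0, -9], [4, 0], [-3, -7], [3, 3]]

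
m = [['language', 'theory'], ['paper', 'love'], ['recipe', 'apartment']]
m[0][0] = 'language'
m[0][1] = 'theory'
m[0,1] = 'theory'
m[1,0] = 'paper'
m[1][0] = 'paper'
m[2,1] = 'apartment'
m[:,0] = ['language', 'paper', 'recipe']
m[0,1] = 'theory'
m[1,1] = 'love'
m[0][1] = 'theory'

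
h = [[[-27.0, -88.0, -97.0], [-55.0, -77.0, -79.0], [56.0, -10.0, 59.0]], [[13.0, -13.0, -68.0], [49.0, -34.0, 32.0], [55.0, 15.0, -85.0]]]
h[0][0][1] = -88.0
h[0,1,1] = -77.0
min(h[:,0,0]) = -27.0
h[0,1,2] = -79.0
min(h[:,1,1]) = -77.0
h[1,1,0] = 49.0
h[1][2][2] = -85.0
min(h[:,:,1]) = -88.0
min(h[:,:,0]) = -55.0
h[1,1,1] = -34.0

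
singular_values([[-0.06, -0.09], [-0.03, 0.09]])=[0.13, 0.06]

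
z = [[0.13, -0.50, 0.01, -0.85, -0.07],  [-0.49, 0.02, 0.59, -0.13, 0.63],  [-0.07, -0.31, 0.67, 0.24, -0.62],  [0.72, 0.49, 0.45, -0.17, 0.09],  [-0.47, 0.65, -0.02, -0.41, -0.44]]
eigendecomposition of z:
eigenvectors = [[0.02-0.42j, 0.02+0.42j, 0.05+0.56j, (0.05-0.56j), (-0.05+0j)], [(-0.05+0.48j), -0.05-0.48j, (0.03+0.33j), 0.03-0.33j, (-0.57+0j)], [-0.64+0.00j, -0.64-0.00j, -0.27+0.06j, -0.27-0.06j, 0.15+0.00j], [-0.24+0.06j, -0.24-0.06j, (0.65+0j), 0.65-0.00j, 0.21+0.00j], [0.16+0.31j, (0.16-0.31j), -0.09+0.26j, -0.09-0.26j, 0.78+0.00j]]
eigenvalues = [(0.89+0.46j), (0.89-0.46j), (-0.29+0.95j), (-0.29-0.95j), (-1+0j)]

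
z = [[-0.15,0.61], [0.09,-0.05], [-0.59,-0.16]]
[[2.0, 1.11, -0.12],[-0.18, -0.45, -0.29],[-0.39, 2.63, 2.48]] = z@[[-0.21, -4.64, -3.89], [3.23, 0.68, -1.16]]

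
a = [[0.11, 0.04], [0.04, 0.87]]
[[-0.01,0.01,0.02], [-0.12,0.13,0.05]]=a @ [[-0.01, -0.00, 0.18], [-0.14, 0.15, 0.05]]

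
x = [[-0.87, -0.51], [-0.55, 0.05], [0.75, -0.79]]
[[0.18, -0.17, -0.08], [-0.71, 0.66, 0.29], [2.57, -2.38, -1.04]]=x @ [[1.09,-1.01,-0.44], [-2.22,2.05,0.90]]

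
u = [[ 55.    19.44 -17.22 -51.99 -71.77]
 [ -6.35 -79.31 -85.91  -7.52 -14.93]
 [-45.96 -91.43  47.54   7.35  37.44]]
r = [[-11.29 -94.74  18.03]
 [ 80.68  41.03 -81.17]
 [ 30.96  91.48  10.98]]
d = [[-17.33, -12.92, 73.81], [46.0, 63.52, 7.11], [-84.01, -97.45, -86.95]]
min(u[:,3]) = -51.99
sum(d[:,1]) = -46.85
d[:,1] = [-12.92, 63.52, -97.45]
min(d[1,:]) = 7.11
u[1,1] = -79.31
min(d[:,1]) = -97.45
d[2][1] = -97.45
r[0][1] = -94.74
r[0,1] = -94.74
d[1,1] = 63.52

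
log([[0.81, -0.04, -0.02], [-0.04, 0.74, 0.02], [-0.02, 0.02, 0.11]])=[[-0.21, -0.05, -0.06], [-0.05, -0.3, 0.06], [-0.06, 0.06, -2.21]]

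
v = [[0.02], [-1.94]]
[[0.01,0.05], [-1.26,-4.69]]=v@[[0.65, 2.42]]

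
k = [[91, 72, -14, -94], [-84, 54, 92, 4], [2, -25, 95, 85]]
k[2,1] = -25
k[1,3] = 4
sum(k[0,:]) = 55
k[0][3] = -94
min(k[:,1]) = -25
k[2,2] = 95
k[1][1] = 54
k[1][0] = -84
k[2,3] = 85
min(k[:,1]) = -25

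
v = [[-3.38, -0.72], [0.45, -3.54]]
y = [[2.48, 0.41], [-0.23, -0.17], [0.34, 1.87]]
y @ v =[[-8.2, -3.24],  [0.7, 0.77],  [-0.31, -6.86]]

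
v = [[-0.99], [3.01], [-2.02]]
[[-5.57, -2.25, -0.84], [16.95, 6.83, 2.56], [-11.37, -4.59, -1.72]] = v @ [[5.63,2.27,0.85]]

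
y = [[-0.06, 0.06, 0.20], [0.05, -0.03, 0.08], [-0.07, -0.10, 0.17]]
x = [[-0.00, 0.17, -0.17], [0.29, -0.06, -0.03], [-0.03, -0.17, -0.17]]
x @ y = [[0.02, 0.01, -0.02], [-0.02, 0.02, 0.05], [0.01, 0.02, -0.05]]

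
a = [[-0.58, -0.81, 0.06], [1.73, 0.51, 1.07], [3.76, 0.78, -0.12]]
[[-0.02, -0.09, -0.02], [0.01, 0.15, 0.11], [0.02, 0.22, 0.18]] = a @ [[0.0,  0.04,  0.05], [0.02,  0.09,  -0.01], [0.00,  0.03,  0.03]]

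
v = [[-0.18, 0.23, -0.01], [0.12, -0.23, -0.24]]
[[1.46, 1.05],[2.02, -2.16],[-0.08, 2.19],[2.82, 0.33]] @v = [[-0.14, 0.09, -0.27],[-0.62, 0.96, 0.5],[0.28, -0.52, -0.52],[-0.47, 0.57, -0.11]]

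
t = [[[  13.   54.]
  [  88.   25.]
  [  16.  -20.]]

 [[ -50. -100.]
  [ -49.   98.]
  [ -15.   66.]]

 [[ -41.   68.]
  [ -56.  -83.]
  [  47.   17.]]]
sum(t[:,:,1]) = 125.0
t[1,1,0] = -49.0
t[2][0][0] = -41.0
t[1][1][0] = -49.0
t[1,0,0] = -50.0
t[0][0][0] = 13.0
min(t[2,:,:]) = -83.0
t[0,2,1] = -20.0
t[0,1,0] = 88.0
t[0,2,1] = -20.0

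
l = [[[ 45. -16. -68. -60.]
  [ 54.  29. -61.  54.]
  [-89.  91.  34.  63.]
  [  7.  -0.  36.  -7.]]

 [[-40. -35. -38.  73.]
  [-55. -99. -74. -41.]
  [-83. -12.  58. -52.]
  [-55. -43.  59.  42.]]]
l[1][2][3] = -52.0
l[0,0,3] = -60.0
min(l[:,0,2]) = -68.0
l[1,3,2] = 59.0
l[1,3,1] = -43.0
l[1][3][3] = 42.0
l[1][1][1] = -99.0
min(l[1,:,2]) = -74.0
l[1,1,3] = -41.0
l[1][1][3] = -41.0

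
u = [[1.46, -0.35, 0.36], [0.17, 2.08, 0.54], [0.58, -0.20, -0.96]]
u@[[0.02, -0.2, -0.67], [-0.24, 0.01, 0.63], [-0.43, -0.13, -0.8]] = [[-0.04,-0.34,-1.49], [-0.73,-0.08,0.76], [0.47,0.01,0.25]]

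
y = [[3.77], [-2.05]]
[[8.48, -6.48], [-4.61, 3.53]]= y @ [[2.25, -1.72]]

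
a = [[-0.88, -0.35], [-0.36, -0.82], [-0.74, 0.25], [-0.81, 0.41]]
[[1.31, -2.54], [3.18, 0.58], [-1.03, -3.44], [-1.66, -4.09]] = a @ [[0.07,3.84],[-3.91,-2.39]]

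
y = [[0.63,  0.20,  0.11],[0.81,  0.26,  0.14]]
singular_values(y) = [1.09, 0.0]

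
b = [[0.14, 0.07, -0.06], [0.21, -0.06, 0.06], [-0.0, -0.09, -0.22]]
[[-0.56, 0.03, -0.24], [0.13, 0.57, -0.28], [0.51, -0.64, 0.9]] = b@[[-1.07, 1.73, -1.40],[-5.79, -0.43, -3.04],[0.04, 3.07, -2.85]]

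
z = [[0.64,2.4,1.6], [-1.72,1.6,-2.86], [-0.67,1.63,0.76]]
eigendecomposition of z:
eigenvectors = [[-0.09-0.62j,(-0.09+0.62j),-0.85+0.00j], [(0.67+0j),0.67-0.00j,-0.34+0.00j], [(0.17-0.35j),0.17+0.35j,(0.42+0j)]]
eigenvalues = [(1.1+3.1j), (1.1-3.1j), (0.81+0j)]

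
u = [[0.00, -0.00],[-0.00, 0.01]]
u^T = [[0.00, -0.0],[-0.0, 0.01]]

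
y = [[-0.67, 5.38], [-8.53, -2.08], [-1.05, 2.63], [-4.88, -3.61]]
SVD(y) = [[0.17, 0.82], [-0.81, 0.30], [0.02, 0.45], [-0.56, -0.17]] @ diag([10.599253848585901, 6.245183572420986]) @ [[0.90, 0.44], [-0.44, 0.9]]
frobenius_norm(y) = 12.30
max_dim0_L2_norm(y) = 9.91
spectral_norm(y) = 10.60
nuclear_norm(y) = 16.84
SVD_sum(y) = [[1.59, 0.78], [-7.70, -3.78], [0.19, 0.09], [-5.36, -2.63]] + [[-2.26, 4.6], [-0.83, 1.70], [-1.24, 2.54], [0.48, -0.98]]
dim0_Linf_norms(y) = [8.53, 5.38]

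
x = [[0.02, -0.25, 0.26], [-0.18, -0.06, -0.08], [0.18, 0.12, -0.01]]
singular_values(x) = [0.37, 0.28, 0.01]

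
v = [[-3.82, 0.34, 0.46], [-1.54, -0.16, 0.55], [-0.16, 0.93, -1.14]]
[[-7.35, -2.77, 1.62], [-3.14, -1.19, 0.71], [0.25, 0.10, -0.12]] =v @ [[2.01, 0.76, -0.46], [0.79, 0.31, -0.31], [0.14, 0.06, -0.08]]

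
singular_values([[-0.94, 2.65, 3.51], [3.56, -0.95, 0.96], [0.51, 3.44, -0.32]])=[5.06, 3.7, 2.77]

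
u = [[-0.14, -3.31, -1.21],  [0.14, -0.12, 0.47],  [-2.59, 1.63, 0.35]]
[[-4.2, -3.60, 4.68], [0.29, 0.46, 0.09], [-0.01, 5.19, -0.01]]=u @ [[0.72, -1.43, -0.87],[1.00, 0.58, -1.41],[0.65, 1.55, 0.09]]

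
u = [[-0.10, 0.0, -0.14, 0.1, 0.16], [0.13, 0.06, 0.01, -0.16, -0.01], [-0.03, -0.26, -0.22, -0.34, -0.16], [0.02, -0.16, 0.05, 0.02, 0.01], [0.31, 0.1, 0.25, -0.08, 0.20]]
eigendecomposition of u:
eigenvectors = [[0.01+0.53j,0.01-0.53j,0.39+0.00j,(-0.67+0j),0.56+0.00j], [(0.13-0.2j),0.13+0.20j,0.26+0.00j,(0.14+0j),-0.43+0.00j], [0.65+0.00j,(0.65-0j),-0.31+0.00j,0.50+0.00j,-0.36+0.00j], [(0.05-0.1j),0.05+0.10j,(-0.15+0j),(-0.5+0j),0.60+0.00j], [-0.18-0.43j,-0.18+0.43j,(0.81+0j),(0.18+0j),0.10+0.00j]]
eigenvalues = [(-0.25+0.21j), (-0.25-0.21j), (0.3+0j), (0.04+0j), (0.12+0j)]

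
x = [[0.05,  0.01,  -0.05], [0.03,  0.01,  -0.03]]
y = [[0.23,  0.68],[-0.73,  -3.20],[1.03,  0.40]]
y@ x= [[0.03,  0.01,  -0.03], [-0.13,  -0.04,  0.13], [0.06,  0.01,  -0.06]]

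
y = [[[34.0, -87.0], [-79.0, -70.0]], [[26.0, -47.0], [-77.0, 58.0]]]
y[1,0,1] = -47.0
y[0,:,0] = [34.0, -79.0]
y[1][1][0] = -77.0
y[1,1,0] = -77.0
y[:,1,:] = [[-79.0, -70.0], [-77.0, 58.0]]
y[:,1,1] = [-70.0, 58.0]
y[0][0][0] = 34.0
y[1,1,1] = 58.0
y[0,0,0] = 34.0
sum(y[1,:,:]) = -40.0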